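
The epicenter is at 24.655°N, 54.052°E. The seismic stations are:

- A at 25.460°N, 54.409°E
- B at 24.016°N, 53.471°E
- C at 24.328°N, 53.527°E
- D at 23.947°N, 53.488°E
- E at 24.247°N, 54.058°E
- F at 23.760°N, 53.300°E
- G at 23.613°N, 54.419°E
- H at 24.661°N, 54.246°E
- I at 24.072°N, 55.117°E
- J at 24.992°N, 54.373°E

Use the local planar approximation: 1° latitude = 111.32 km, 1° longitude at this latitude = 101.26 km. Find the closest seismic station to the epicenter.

H

Distances from 24.655°N, 54.052°E:
A: √((0.805·111.32)² + (0.357·101.26)²) = √(8030.41808 + 1306.80949) = 96.629 km
B: √((-0.639·111.32)² + (-0.581·101.26)²) = √(5059.97198 + 3461.21128) = 92.310 km
C: √((-0.327·111.32)² + (-0.525·101.26)²) = √(1325.07939 + 2826.14508) = 64.430 km
D: √((-0.708·111.32)² + (-0.564·101.26)²) = √(6211.73487 + 3261.62520) = 97.331 km
E: √((-0.408·111.32)² + (0.006·101.26)²) = √(2062.84559 + 0.36913) = 45.423 km
F: √((-0.895·111.32)² + (-0.752·101.26)²) = √(9926.41587 + 5798.44480) = 125.399 km
G: √((-1.042·111.32)² + (0.367·101.26)²) = √(13454.94210 + 1381.04546) = 121.803 km
H: √((0.006·111.32)² + (0.194·101.26)²) = √(0.44612 + 385.90402) = 19.656 km
I: √((-0.583·111.32)² + (1.065·101.26)²) = √(4211.95289 + 11629.87540) = 125.864 km
J: √((0.337·111.32)² + (0.321·101.26)²) = √(1407.36322 + 1056.53992) = 49.638 km
Minimum: H at 19.656 km.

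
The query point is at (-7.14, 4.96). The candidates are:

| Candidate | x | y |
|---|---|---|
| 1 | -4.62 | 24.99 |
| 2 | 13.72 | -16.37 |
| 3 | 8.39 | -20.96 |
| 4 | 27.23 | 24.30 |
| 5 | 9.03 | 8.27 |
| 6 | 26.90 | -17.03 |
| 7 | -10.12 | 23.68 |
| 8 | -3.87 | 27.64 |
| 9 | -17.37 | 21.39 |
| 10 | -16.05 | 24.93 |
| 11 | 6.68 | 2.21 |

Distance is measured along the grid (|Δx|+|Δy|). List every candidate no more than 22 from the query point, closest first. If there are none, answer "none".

11, 5, 7

Distances from (-7.14, 4.96):
1: |2.52| + |20.03| = 2.52 + 20.03 = 22.55
2: |20.86| + |-21.33| = 20.86 + 21.33 = 42.19
3: |15.53| + |-25.92| = 15.53 + 25.92 = 41.45
4: |34.37| + |19.34| = 34.37 + 19.34 = 53.71
5: |16.17| + |3.31| = 16.17 + 3.31 = 19.48
6: |34.04| + |-21.99| = 34.04 + 21.99 = 56.03
7: |-2.98| + |18.72| = 2.98 + 18.72 = 21.70
8: |3.27| + |22.68| = 3.27 + 22.68 = 25.95
9: |-10.23| + |16.43| = 10.23 + 16.43 = 26.66
10: |-8.91| + |19.97| = 8.91 + 19.97 = 28.88
11: |13.82| + |-2.75| = 13.82 + 2.75 = 16.57
Threshold 22: 11 (16.57), 5 (19.48), 7 (21.70) are within range.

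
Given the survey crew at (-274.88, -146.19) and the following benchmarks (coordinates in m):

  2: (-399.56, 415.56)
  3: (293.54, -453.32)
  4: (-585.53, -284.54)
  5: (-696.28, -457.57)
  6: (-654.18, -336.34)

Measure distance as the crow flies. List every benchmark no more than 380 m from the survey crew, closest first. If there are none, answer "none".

Distances from (-274.88, -146.19):
2: √((-124.68)² + (561.75)²) = √(15545.1024 + 315563.0625) = 575.42 m
3: √((568.42)² + (-307.13)²) = √(323101.2964 + 94328.8369) = 646.09 m
4: √((-310.65)² + (-138.35)²) = √(96503.4225 + 19140.7225) = 340.06 m
5: √((-421.40)² + (-311.38)²) = √(177577.9600 + 96957.5044) = 523.96 m
6: √((-379.30)² + (-190.15)²) = √(143868.4900 + 36157.0225) = 424.29 m
Threshold 380 m: 4 (340.06 m) is within range.

4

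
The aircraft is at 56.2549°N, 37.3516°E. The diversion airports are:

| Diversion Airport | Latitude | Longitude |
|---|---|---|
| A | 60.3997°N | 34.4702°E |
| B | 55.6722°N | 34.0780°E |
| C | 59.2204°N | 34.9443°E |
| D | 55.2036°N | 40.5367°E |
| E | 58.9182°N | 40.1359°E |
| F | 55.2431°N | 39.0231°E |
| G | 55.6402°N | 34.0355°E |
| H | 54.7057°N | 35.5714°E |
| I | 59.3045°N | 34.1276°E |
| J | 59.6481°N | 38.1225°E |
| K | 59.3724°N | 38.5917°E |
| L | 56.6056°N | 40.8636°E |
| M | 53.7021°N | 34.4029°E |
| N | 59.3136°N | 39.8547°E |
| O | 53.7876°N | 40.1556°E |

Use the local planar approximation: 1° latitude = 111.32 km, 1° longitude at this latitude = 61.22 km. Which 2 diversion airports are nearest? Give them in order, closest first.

Distances from 56.2549°N, 37.3516°E:
A: √((4.1448·111.32)² + (-2.8814·61.22)²) = √(212889.162702 + 31116.715863) = 493.9695 km
B: √((-0.5827·111.32)² + (-3.2736·61.22)²) = √(4207.619232 + 40164.084729) = 210.6459 km
C: √((2.9655·111.32)² + (-2.4073·61.22)²) = √(108978.857871 + 21719.362919) = 361.5221 km
D: √((-1.0513·111.32)² + (3.1851·61.22)²) = √(13696.188487 + 38021.810647) = 227.4159 km
E: √((2.6633·111.32)² + (2.7843·61.22)²) = √(87899.534168 + 29054.854525) = 341.9859 km
F: √((-1.0118·111.32)² + (1.6715·61.22)²) = √(12686.322443 + 10471.271312) = 152.1762 km
G: √((-0.6147·111.32)² + (-3.3161·61.22)²) = √(4682.446474 + 41213.726788) = 214.2339 km
H: √((-1.5492·111.32)² + (-1.7802·61.22)²) = √(29741.397534 + 11877.478253) = 204.0070 km
I: √((3.0496·111.32)² + (-3.2240·61.22)²) = √(115247.669831 + 38956.211658) = 392.6880 km
J: √((3.3932·111.32)² + (0.7709·61.22)²) = √(142680.726492 + 2227.320641) = 380.6679 km
K: √((3.1175·111.32)² + (1.2401·61.22)²) = √(120436.831008 + 5763.682718) = 355.2471 km
L: √((0.3507·111.32)² + (3.5120·61.22)²) = √(1524.115666 + 46226.995222) = 218.5203 km
M: √((-2.5528·111.32)² + (-2.9487·61.22)²) = √(80756.962904 + 32587.258831) = 336.6663 km
N: √((3.0587·111.32)² + (2.5031·61.22)²) = √(115936.493634 + 23482.430787) = 373.3884 km
O: √((-2.4673·111.32)² + (2.8040·61.22)²) = √(75438.025512 + 29467.457722) = 323.8912 km
Sorted: F (152.1762 km) < H (204.0070 km) < B (210.6459 km) < G (214.2339 km) < …

F, H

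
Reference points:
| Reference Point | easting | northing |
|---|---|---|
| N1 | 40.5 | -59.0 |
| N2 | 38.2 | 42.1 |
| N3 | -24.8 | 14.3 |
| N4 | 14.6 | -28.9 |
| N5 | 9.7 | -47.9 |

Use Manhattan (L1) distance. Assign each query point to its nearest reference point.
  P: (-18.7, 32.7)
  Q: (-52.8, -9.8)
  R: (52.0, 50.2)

P→N3; Q→N3; R→N2

P at (-18.7, 32.7):
  N1: |59.2| + |-91.7| = 59.2 + 91.7 = 150.9
  N2: |56.9| + |9.4| = 56.9 + 9.4 = 66.3
  N3: |-6.1| + |-18.4| = 6.1 + 18.4 = 24.5
  N4: |33.3| + |-61.6| = 33.3 + 61.6 = 94.9
  N5: |28.4| + |-80.6| = 28.4 + 80.6 = 109.0
  → nearest: N3 (24.5)
Q at (-52.8, -9.8):
  N1: |93.3| + |-49.2| = 93.3 + 49.2 = 142.5
  N2: |91.0| + |51.9| = 91.0 + 51.9 = 142.9
  N3: |28.0| + |24.1| = 28.0 + 24.1 = 52.1
  N4: |67.4| + |-19.1| = 67.4 + 19.1 = 86.5
  N5: |62.5| + |-38.1| = 62.5 + 38.1 = 100.6
  → nearest: N3 (52.1)
R at (52.0, 50.2):
  N1: |-11.5| + |-109.2| = 11.5 + 109.2 = 120.7
  N2: |-13.8| + |-8.1| = 13.8 + 8.1 = 21.9
  N3: |-76.8| + |-35.9| = 76.8 + 35.9 = 112.7
  N4: |-37.4| + |-79.1| = 37.4 + 79.1 = 116.5
  N5: |-42.3| + |-98.1| = 42.3 + 98.1 = 140.4
  → nearest: N2 (21.9)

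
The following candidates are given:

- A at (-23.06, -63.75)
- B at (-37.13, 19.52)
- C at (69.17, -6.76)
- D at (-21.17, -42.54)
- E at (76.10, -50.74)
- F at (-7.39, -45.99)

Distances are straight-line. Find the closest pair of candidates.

Pairwise distances:
D–F: √((13.78)² + (-3.45)²) = √(189.8884 + 11.9025) = 14.21
A–D: √((1.89)² + (21.21)²) = √(3.5721 + 449.8641) = 21.29
A–F: √((15.67)² + (17.76)²) = √(245.5489 + 315.4176) = 23.68
C–E: √((6.93)² + (-43.98)²) = √(48.0249 + 1934.2404) = 44.52
B–D: √((15.96)² + (-62.06)²) = √(254.7216 + 3851.4436) = 64.08
B–F: √((29.74)² + (-65.51)²) = √(884.4676 + 4291.5601) = 71.94
E–F: √((-83.49)² + (4.75)²) = √(6970.5801 + 22.5625) = 83.63
A–B: √((-14.07)² + (83.27)²) = √(197.9649 + 6933.8929) = 84.45
C–F: √((-76.56)² + (-39.23)²) = √(5861.4336 + 1538.9929) = 86.03
C–D: √((-90.34)² + (-35.78)²) = √(8161.3156 + 1280.2084) = 97.17
D–E: √((97.27)² + (-8.20)²) = √(9461.4529 + 67.2400) = 97.62
A–E: √((99.16)² + (13.01)²) = √(9832.7056 + 169.2601) = 100.01
A–C: √((92.23)² + (56.99)²) = √(8506.3729 + 3247.8601) = 108.42
B–C: √((106.30)² + (-26.28)²) = √(11299.6900 + 690.6384) = 109.50
B–E: √((113.23)² + (-70.26)²) = √(12821.0329 + 4936.4676) = 133.26
Closest pair: D–F at 14.21.

D and F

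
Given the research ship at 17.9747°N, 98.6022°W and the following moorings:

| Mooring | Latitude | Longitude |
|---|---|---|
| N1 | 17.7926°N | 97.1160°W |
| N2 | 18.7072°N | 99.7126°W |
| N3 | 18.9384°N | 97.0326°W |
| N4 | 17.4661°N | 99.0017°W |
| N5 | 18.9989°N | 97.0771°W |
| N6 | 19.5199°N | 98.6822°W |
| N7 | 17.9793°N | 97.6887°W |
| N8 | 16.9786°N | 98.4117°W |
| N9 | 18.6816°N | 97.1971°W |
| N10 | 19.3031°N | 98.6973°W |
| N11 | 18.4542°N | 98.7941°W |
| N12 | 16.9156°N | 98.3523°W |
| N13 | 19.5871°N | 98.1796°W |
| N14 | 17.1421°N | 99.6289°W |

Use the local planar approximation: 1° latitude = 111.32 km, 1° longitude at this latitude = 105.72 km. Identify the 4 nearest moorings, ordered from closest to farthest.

Distances from 17.9747°N, 98.6022°W:
N1: 158.4233 km
N2: 142.9330 km
N3: 197.5962 km
N4: 70.6352 km
N5: 197.4726 km
N6: 172.2195 km
N7: 96.5766 km
N8: 112.6999 km
N9: 168.1033 km
N10: 148.2189 km
N11: 57.1034 km
N12: 120.8229 km
N13: 184.9691 km
N14: 142.7306 km
Sorted: N11 (57.1034 km) < N4 (70.6352 km) < N7 (96.5766 km) < N8 (112.6999 km) < N12 (120.8229 km) < N14 (142.7306 km) < …

N11, N4, N7, N8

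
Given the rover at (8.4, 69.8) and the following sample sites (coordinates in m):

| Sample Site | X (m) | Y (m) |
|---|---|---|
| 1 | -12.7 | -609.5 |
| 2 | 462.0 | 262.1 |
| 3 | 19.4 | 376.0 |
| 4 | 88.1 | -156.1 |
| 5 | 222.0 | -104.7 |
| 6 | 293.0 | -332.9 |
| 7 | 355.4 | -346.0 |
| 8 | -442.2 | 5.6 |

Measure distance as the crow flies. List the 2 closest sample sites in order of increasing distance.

Distances from (8.4, 69.8):
1: √((-21.1)² + (-679.3)²) = √(445.210 + 461448.490) = 679.6 m
2: √((453.6)² + (192.3)²) = √(205752.960 + 36979.290) = 492.7 m
3: √((11.0)² + (306.2)²) = √(121.000 + 93758.440) = 306.4 m
4: √((79.7)² + (-225.9)²) = √(6352.090 + 51030.810) = 239.5 m
5: √((213.6)² + (-174.5)²) = √(45624.960 + 30450.250) = 275.8 m
6: √((284.6)² + (-402.7)²) = √(80997.160 + 162167.290) = 493.1 m
7: √((347.0)² + (-415.8)²) = √(120409.000 + 172889.640) = 541.6 m
8: √((-450.6)² + (-64.2)²) = √(203040.360 + 4121.640) = 455.2 m
Sorted: 4 (239.5 m) < 5 (275.8 m) < 3 (306.4 m) < 8 (455.2 m) < …

4, 5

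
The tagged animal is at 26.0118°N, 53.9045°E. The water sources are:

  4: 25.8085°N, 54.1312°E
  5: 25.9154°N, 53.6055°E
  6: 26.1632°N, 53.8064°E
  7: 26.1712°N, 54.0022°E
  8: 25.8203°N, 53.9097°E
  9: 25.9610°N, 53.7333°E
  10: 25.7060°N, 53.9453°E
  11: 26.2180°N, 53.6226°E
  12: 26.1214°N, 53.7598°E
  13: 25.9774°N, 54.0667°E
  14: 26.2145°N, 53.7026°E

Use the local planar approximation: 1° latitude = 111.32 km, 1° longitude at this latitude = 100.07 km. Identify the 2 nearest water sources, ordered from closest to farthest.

13, 9

Distances from 26.0118°N, 53.9045°E:
4: √((-0.2033·111.32)² + (0.2267·100.07)²) = √(512.178274 + 514.648652) = 32.0441 km
5: √((-0.0964·111.32)² + (-0.2990·100.07)²) = √(115.159684 + 895.262052) = 31.7871 km
6: √((0.1514·111.32)² + (-0.0981·100.07)²) = √(284.052192 + 96.370878) = 19.5044 km
7: √((0.1594·111.32)² + (0.0977·100.07)²) = √(314.864015 + 95.586581) = 20.2596 km
8: √((-0.1915·111.32)² + (0.0052·100.07)²) = √(454.447744 + 0.270779) = 21.3241 km
9: √((-0.0508·111.32)² + (-0.1712·100.07)²) = √(31.979658 + 293.504876) = 18.0412 km
10: √((-0.3058·111.32)² + (0.0408·100.07)²) = √(1158.834343 + 16.669713) = 34.2856 km
11: √((0.2062·111.32)² + (-0.2819·100.07)²) = √(526.894563 + 795.789036) = 36.3687 km
12: √((0.1096·111.32)² + (-0.1447·100.07)²) = √(148.856397 + 209.674136) = 18.9349 km
13: √((-0.0344·111.32)² + (0.1622·100.07)²) = √(14.664366 + 263.456853) = 16.6770 km
14: √((0.2027·111.32)² + (-0.2019·100.07)²) = √(509.159549 + 408.206990) = 30.2881 km
Sorted: 13 (16.6770 km) < 9 (18.0412 km) < 12 (18.9349 km) < 6 (19.5044 km) < …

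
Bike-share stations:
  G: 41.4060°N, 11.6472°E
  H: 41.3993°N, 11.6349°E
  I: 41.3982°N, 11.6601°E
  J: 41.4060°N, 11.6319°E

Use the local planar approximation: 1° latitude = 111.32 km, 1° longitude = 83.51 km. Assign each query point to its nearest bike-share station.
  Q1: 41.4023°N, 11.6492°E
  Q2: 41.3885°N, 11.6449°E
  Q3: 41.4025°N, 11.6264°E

Q1→G; Q2→H; Q3→J

Q1 at 41.4023°N, 11.6492°E:
  G: 0.4445 km
  H: 1.2400 km
  I: 1.0183 km
  J: 1.5023 km
  → nearest: G (0.4445 km)
Q2 at 41.3885°N, 11.6449°E:
  G: 1.9575 km
  H: 1.4638 km
  I: 1.6665 km
  J: 2.2302 km
  → nearest: H (1.4638 km)
Q3 at 41.4025°N, 11.6264°E:
  G: 1.7802 km
  H: 0.7942 km
  I: 2.8547 km
  J: 0.6023 km
  → nearest: J (0.6023 km)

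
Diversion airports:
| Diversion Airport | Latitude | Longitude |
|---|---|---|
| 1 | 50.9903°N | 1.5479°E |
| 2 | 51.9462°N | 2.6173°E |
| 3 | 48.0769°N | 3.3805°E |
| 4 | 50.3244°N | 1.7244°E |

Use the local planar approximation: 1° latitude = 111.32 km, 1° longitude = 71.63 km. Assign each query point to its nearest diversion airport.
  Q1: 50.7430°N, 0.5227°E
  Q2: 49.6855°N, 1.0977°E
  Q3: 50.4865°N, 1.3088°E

Q1→1; Q2→4; Q3→4

Q1 at 50.7430°N, 0.5227°E:
  1: √((0.2473·111.32)² + (1.0252·71.63)²) = √(757.869846 + 5392.710387) = 78.4256 km
  2: √((1.2032·111.32)² + (2.0946·71.63)²) = √(17939.983605 + 22510.860710) = 201.1240 km
  3: √((-2.6661·111.32)² + (2.8578·71.63)²) = √(88084.453682 + 41903.815229) = 360.5389 km
  4: √((-0.4186·111.32)² + (1.2017·71.63)²) = √(2171.425048 + 7409.382660) = 97.8816 km
  → nearest: 1 (78.4256 km)
Q2 at 49.6855°N, 1.0977°E:
  1: √((1.3048·111.32)² + (0.4502·71.63)²) = √(21097.660108 + 1039.922282) = 148.7870 km
  2: √((2.2607·111.32)² + (1.5196·71.63)²) = √(63333.321333 + 11848.093481) = 274.1923 km
  3: √((-1.6086·111.32)² + (2.2828·71.63)²) = √(32065.832826 + 26737.797516) = 242.4946 km
  4: √((0.6389·111.32)² + (0.6267·71.63)²) = √(5058.388385 + 2015.158876) = 84.1044 km
  → nearest: 4 (84.1044 km)
Q3 at 50.4865°N, 1.3088°E:
  1: √((0.5038·111.32)² + (0.2391·71.63)²) = √(3145.304684 + 293.324983) = 58.6398 km
  2: √((1.4597·111.32)² + (1.3085·71.63)²) = √(26404.236338 + 8784.910803) = 187.5877 km
  3: √((-2.4096·111.32)² + (2.0717·71.63)²) = √(71950.912206 + 22021.334530) = 306.5489 km
  4: √((-0.1621·111.32)² + (0.4156·71.63)²) = √(325.621014 + 886.218843) = 34.8115 km
  → nearest: 4 (34.8115 km)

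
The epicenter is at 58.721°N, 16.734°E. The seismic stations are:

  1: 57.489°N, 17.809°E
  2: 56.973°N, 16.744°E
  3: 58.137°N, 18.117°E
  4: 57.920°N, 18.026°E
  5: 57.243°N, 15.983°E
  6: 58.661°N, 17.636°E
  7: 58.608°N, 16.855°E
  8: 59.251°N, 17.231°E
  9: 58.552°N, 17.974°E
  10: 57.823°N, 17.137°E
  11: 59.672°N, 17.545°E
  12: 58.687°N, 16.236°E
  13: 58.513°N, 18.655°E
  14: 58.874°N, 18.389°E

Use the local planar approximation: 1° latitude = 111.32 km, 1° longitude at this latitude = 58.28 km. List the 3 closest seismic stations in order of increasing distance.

Distances from 58.721°N, 16.734°E:
1: 150.779 km
2: 194.588 km
3: 103.552 km
4: 116.707 km
5: 170.253 km
6: 52.991 km
7: 14.421 km
8: 65.726 km
9: 74.676 km
10: 102.687 km
11: 115.937 km
12: 29.269 km
13: 114.325 km
14: 97.946 km
Sorted: 7 (14.421 km) < 12 (29.269 km) < 6 (52.991 km) < 8 (65.726 km) < 9 (74.676 km) < …

7, 12, 6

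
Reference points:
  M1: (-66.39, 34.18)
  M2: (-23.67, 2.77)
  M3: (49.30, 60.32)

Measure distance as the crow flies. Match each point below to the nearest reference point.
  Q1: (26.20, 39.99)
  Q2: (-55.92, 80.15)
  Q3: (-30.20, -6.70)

Q1 at (26.20, 39.99):
  M1: √((-92.59)² + (-5.81)²) = √(8572.9081 + 33.7561) = 92.77
  M2: √((-49.87)² + (-37.22)²) = √(2487.0169 + 1385.3284) = 62.23
  M3: √((23.10)² + (20.33)²) = √(533.6100 + 413.3089) = 30.77
  → nearest: M3 (30.77)
Q2 at (-55.92, 80.15):
  M1: √((-10.47)² + (-45.97)²) = √(109.6209 + 2113.2409) = 47.15
  M2: √((32.25)² + (-77.38)²) = √(1040.0625 + 5987.6644) = 83.83
  M3: √((105.22)² + (-19.83)²) = √(11071.2484 + 393.2289) = 107.07
  → nearest: M1 (47.15)
Q3 at (-30.20, -6.70):
  M1: √((-36.19)² + (40.88)²) = √(1309.7161 + 1671.1744) = 54.60
  M2: √((6.53)² + (9.47)²) = √(42.6409 + 89.6809) = 11.50
  M3: √((79.50)² + (67.02)²) = √(6320.2500 + 4491.6804) = 103.98
  → nearest: M2 (11.50)

Q1→M3; Q2→M1; Q3→M2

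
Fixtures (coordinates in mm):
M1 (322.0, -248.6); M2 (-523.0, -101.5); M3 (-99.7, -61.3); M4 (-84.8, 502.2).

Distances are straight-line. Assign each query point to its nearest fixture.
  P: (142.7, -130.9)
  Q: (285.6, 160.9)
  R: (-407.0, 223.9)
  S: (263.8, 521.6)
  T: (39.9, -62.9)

P at (142.7, -130.9):
  M1: √((179.3)² + (-117.7)²) = √(32148.490 + 13853.290) = 214.5 mm
  M2: √((-665.7)² + (29.4)²) = √(443156.490 + 864.360) = 666.3 mm
  M3: √((-242.4)² + (69.6)²) = √(58757.760 + 4844.160) = 252.2 mm
  M4: √((-227.5)² + (633.1)²) = √(51756.250 + 400815.610) = 672.7 mm
  → nearest: M1 (214.5 mm)
Q at (285.6, 160.9):
  M1: √((36.4)² + (-409.5)²) = √(1324.960 + 167690.250) = 411.1 mm
  M2: √((-808.6)² + (-262.4)²) = √(653833.960 + 68853.760) = 850.1 mm
  M3: √((-385.3)² + (-222.2)²) = √(148456.090 + 49372.840) = 444.8 mm
  M4: √((-370.4)² + (341.3)²) = √(137196.160 + 116485.690) = 503.7 mm
  → nearest: M1 (411.1 mm)
R at (-407.0, 223.9):
  M1: √((729.0)² + (-472.5)²) = √(531441.000 + 223256.250) = 868.7 mm
  M2: √((-116.0)² + (-325.4)²) = √(13456.000 + 105885.160) = 345.5 mm
  M3: √((307.3)² + (-285.2)²) = √(94433.290 + 81339.040) = 419.3 mm
  M4: √((322.2)² + (278.3)²) = √(103812.840 + 77450.890) = 425.8 mm
  → nearest: M2 (345.5 mm)
S at (263.8, 521.6):
  M1: √((58.2)² + (-770.2)²) = √(3387.240 + 593208.040) = 772.4 mm
  M2: √((-786.8)² + (-623.1)²) = √(619054.240 + 388253.610) = 1003.6 mm
  M3: √((-363.5)² + (-582.9)²) = √(132132.250 + 339772.410) = 687.0 mm
  M4: √((-348.6)² + (-19.4)²) = √(121521.960 + 376.360) = 349.1 mm
  → nearest: M4 (349.1 mm)
T at (39.9, -62.9):
  M1: √((282.1)² + (-185.7)²) = √(79580.410 + 34484.490) = 337.7 mm
  M2: √((-562.9)² + (-38.6)²) = √(316856.410 + 1489.960) = 564.2 mm
  M3: √((-139.6)² + (1.6)²) = √(19488.160 + 2.560) = 139.6 mm
  M4: √((-124.7)² + (565.1)²) = √(15550.090 + 319338.010) = 578.7 mm
  → nearest: M3 (139.6 mm)

P→M1; Q→M1; R→M2; S→M4; T→M3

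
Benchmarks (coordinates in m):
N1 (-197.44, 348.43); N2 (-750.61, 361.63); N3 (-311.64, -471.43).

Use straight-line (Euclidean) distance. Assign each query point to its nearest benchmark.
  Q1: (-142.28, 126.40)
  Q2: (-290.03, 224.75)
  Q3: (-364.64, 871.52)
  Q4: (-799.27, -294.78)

Q1 at (-142.28, 126.40):
  N1: 228.78 m
  N2: 652.23 m
  N3: 621.36 m
  → nearest: N1 (228.78 m)
Q2 at (-290.03, 224.75):
  N1: 154.50 m
  N2: 480.49 m
  N3: 696.52 m
  → nearest: N1 (154.50 m)
Q3 at (-364.64, 871.52):
  N1: 549.16 m
  N2: 639.50 m
  N3: 1344.00 m
  → nearest: N1 (549.16 m)
Q4 at (-799.27, -294.78):
  N1: 880.86 m
  N2: 658.21 m
  N3: 518.64 m
  → nearest: N3 (518.64 m)

Q1→N1; Q2→N1; Q3→N1; Q4→N3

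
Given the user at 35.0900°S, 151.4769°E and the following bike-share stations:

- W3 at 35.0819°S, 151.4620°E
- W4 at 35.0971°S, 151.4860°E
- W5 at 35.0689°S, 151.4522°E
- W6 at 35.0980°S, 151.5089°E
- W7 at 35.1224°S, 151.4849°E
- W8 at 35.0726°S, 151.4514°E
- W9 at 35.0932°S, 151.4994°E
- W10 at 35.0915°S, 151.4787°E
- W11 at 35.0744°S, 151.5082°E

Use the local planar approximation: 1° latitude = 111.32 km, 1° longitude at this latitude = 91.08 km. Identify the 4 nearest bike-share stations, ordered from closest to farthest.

W10, W4, W3, W9

Distances from 35.0900°S, 151.4769°E:
W3: 1.6293 km
W4: 1.1453 km
W5: 3.2524 km
W6: 3.0476 km
W7: 3.6796 km
W8: 3.0242 km
W9: 2.0800 km
W10: 0.2340 km
W11: 3.3381 km
Sorted: W10 (0.2340 km) < W4 (1.1453 km) < W3 (1.6293 km) < W9 (2.0800 km) < W8 (3.0242 km) < W6 (3.0476 km) < …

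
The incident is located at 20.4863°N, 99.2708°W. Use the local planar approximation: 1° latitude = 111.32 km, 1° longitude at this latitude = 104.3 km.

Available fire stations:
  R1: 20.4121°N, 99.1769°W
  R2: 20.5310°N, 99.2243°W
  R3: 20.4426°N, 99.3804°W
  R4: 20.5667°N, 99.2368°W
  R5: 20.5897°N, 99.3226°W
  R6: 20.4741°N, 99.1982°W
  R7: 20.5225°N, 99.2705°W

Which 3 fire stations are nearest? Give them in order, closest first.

Distances from 20.4863°N, 99.2708°W:
R1: √((-0.0742·111.32)² + (0.0939·104.3)²) = √(68.226675 + 95.917931) = 12.8119 km
R2: √((0.0447·111.32)² + (0.0465·104.3)²) = √(24.760616 + 23.522015) = 6.9486 km
R3: √((-0.0437·111.32)² + (-0.1096·104.3)²) = √(23.665150 + 130.674162) = 12.4233 km
R4: √((0.0804·111.32)² + (0.0340·104.3)²) = √(80.104791 + 12.575534) = 9.6271 km
R5: √((0.1034·111.32)² + (-0.0518·104.3)²) = √(132.491334 + 29.189600) = 12.7154 km
R6: √((-0.0122·111.32)² + (0.0726·104.3)²) = √(1.844446 + 57.337910) = 7.6930 km
R7: √((0.0362·111.32)² + (0.0003·104.3)²) = √(16.239159 + 0.000979) = 4.0299 km
Sorted: R7 (4.0299 km) < R2 (6.9486 km) < R6 (7.6930 km) < R4 (9.6271 km) < R3 (12.4233 km) < …

R7, R2, R6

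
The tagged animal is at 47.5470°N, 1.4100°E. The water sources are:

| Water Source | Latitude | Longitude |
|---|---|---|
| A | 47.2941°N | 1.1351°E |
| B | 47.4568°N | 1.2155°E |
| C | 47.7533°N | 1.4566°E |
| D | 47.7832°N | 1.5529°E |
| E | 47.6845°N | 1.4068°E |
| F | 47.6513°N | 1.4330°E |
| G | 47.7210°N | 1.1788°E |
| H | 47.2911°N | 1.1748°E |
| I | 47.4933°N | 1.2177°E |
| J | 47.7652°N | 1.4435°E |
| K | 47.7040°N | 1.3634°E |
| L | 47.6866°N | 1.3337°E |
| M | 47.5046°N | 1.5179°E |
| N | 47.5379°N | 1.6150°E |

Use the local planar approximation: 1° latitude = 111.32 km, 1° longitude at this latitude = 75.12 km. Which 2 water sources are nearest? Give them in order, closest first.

M, F

Distances from 47.5470°N, 1.4100°E:
A: √((-0.2529·111.32)² + (-0.2749·75.12)²) = √(792.581724 + 426.442655) = 34.9145 km
B: √((-0.0902·111.32)² + (-0.1945·75.12)²) = √(100.822966 + 213.476646) = 17.7285 km
C: √((0.2063·111.32)² + (0.0466·75.12)²) = √(527.405739 + 12.254144) = 23.2306 km
D: √((0.2362·111.32)² + (0.1429·75.12)²) = √(691.363077 + 115.232668) = 28.4006 km
E: √((0.1375·111.32)² + (-0.0032·75.12)²) = √(234.288942 + 0.057784) = 15.3084 km
F: √((0.1043·111.32)² + (0.0230·75.12)²) = √(134.807797 + 2.985155) = 11.7385 km
G: √((0.1740·111.32)² + (-0.2312·75.12)²) = √(375.184503 + 301.638532) = 26.0158 km
H: √((-0.2559·111.32)² + (-0.2352·75.12)²) = √(811.497091 + 312.166139) = 33.5211 km
I: √((-0.0537·111.32)² + (-0.1923·75.12)²) = √(35.735097 + 208.674666) = 15.6336 km
J: √((0.2182·111.32)² + (0.0335·75.12)²) = √(590.005266 + 6.332873) = 24.4200 km
K: √((0.1570·111.32)² + (-0.0466·75.12)²) = √(305.453918 + 12.254144) = 17.8244 km
L: √((0.1396·111.32)² + (-0.0763·75.12)²) = √(241.500054 + 32.851881) = 16.5636 km
M: √((-0.0424·111.32)² + (0.1079·75.12)²) = √(22.278098 + 65.698287) = 9.3796 km
N: √((-0.0091·111.32)² + (0.2050·75.12)²) = √(1.026193 + 237.147680) = 15.4329 km
Sorted: M (9.3796 km) < F (11.7385 km) < E (15.3084 km) < N (15.4329 km) < …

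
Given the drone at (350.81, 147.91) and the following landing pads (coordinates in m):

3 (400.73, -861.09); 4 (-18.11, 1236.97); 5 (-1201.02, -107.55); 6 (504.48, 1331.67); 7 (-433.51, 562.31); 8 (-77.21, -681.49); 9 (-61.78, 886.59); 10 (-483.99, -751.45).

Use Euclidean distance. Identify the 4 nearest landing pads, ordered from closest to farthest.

9, 7, 8, 3

Distances from (350.81, 147.91):
3: √((49.92)² + (-1009.00)²) = √(2492.0064 + 1018081.0000) = 1010.23 m
4: √((-368.92)² + (1089.06)²) = √(136101.9664 + 1186051.6836) = 1149.85 m
5: √((-1551.83)² + (-255.46)²) = √(2408176.3489 + 65259.8116) = 1572.72 m
6: √((153.67)² + (1183.76)²) = √(23614.4689 + 1401287.7376) = 1193.69 m
7: √((-784.32)² + (414.40)²) = √(615157.8624 + 171727.3600) = 887.07 m
8: √((-428.02)² + (-829.40)²) = √(183201.1204 + 687904.3600) = 933.33 m
9: √((-412.59)² + (738.68)²) = √(170230.5081 + 545648.1424) = 846.10 m
10: √((-834.80)² + (-899.36)²) = √(696891.0400 + 808848.4096) = 1227.09 m
Sorted: 9 (846.10 m) < 7 (887.07 m) < 8 (933.33 m) < 3 (1010.23 m) < 4 (1149.85 m) < 6 (1193.69 m) < …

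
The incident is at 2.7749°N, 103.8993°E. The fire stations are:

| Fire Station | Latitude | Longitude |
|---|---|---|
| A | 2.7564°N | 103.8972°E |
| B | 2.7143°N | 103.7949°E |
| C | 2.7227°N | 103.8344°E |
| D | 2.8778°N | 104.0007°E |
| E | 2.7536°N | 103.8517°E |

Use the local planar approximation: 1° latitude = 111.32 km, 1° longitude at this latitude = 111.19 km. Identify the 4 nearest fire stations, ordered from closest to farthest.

A, E, C, B

Distances from 2.7749°N, 103.8993°E:
A: 2.0726 km
B: 13.4261 km
C: 9.2650 km
D: 16.0727 km
E: 5.7995 km
Sorted: A (2.0726 km) < E (5.7995 km) < C (9.2650 km) < B (13.4261 km) < D (16.0727 km)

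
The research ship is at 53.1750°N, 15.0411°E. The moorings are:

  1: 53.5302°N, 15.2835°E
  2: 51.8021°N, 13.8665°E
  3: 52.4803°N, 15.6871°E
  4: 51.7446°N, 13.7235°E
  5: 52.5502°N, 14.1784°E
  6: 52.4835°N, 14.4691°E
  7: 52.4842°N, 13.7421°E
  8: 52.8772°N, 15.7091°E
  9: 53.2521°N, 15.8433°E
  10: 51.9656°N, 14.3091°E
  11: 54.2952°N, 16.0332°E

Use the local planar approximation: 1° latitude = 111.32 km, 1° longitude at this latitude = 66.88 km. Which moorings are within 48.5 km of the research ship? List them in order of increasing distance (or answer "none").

Distances from 53.1750°N, 15.0411°E:
1: √((0.3552·111.32)² + (0.2424·66.88)²) = √(1563.479926 + 262.819606) = 42.7352 km
2: √((-1.3729·111.32)² + (-1.1746·66.88)²) = √(23357.384252 + 6171.241213) = 171.8390 km
3: √((-0.6947·111.32)² + (0.6460·66.88)²) = √(5980.548175 + 1866.627092) = 88.5843 km
4: √((-1.4304·111.32)² + (-1.3176·66.88)²) = √(25354.870587 + 7765.326150) = 181.9896 km
5: √((-0.6248·111.32)² + (-0.8627·66.88)²) = √(4837.583085 + 3328.987197) = 90.3691 km
6: √((-0.6915·111.32)² + (-0.5720·66.88)²) = √(5925.578614 + 1463.472569) = 85.9596 km
7: √((-0.6908·111.32)² + (-1.2990·66.88)²) = √(5913.587853 + 7547.633979) = 116.0225 km
8: √((-0.2978·111.32)² + (0.6680·66.88)²) = √(1098.995166 + 1995.930680) = 55.6321 km
9: √((0.0771·111.32)² + (0.8022·66.88)²) = √(73.663975 + 2878.444394) = 54.3333 km
10: √((-1.2094·111.32)² + (-0.7320·66.88)²) = √(18125.346758 + 2396.705602) = 143.2552 km
11: √((1.1202·111.32)² + (0.9921·66.88)²) = √(15550.255602 + 4402.541192) = 141.2544 km
Threshold 48.5 km: 1 (42.7352 km) is within range.

1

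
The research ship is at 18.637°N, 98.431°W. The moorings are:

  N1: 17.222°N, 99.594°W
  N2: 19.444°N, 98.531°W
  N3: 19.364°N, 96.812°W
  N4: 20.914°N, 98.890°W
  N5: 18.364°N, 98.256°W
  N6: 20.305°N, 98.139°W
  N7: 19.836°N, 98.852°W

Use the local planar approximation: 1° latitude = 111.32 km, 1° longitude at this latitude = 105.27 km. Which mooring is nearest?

N5

Distances from 18.637°N, 98.431°W:
N1: 199.501 km
N2: 90.450 km
N3: 188.671 km
N4: 258.040 km
N5: 35.538 km
N6: 188.209 km
N7: 140.638 km
Minimum: N5 at 35.538 km.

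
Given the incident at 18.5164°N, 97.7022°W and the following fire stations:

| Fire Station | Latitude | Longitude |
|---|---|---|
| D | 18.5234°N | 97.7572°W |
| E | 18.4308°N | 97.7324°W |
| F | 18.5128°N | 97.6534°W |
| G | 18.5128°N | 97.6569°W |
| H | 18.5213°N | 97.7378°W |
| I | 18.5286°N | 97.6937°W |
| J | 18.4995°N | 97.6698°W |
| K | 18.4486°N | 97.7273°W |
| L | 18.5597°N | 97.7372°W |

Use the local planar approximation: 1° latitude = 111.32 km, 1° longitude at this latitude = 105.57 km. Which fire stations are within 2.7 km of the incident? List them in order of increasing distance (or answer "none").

Distances from 18.5164°N, 97.7022°W:
D: 5.8584 km
E: 10.0482 km
F: 5.1674 km
G: 4.7991 km
H: 3.7977 km
I: 1.6278 km
J: 3.9037 km
K: 7.9991 km
L: 6.0734 km
Threshold 2.7 km: I (1.6278 km) is within range.

I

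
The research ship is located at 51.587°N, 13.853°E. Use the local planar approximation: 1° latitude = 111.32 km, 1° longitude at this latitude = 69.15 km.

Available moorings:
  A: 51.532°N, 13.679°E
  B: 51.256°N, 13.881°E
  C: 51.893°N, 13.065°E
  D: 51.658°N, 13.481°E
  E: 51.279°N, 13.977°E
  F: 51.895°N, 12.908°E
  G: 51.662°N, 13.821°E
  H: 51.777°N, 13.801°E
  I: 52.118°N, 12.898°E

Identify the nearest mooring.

G

Distances from 51.587°N, 13.853°E:
A: √((-0.055·111.32)² + (-0.174·69.15)²) = √(37.48623 + 144.77143) = 13.500 km
B: √((-0.331·111.32)² + (0.028·69.15)²) = √(1357.69551 + 3.74887) = 36.898 km
C: √((0.306·111.32)² + (-0.788·69.15)²) = √(1160.35065 + 2969.18190) = 64.261 km
D: √((0.071·111.32)² + (-0.372·69.15)²) = √(62.46879 + 661.71389) = 26.911 km
E: √((-0.308·111.32)² + (0.124·69.15)²) = √(1175.56820 + 73.52377) = 35.342 km
F: √((0.308·111.32)² + (-0.945·69.15)²) = √(1175.56820 + 4270.19774) = 73.795 km
G: √((0.075·111.32)² + (-0.032·69.15)²) = √(69.70580 + 4.89648) = 8.637 km
H: √((0.190·111.32)² + (-0.052·69.15)²) = √(447.35634 + 12.92978) = 21.454 km
I: √((0.531·111.32)² + (-0.955·69.15)²) = √(3494.10086 + 4361.05046) = 88.629 km
Minimum: G at 8.637 km.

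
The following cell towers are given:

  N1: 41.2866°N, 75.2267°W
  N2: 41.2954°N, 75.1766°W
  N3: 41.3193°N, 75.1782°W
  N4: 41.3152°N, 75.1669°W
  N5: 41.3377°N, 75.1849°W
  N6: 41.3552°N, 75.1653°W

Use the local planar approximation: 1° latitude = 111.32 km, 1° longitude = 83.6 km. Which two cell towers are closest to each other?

N3 and N4

Pairwise distances:
N1–N2: 4.3014 km
N1–N3: 5.4489 km
N1–N4: 5.9270 km
N1–N5: 6.6761 km
N1–N6: 9.2014 km
N2–N3: 2.6639 km
N2–N4: 2.3486 km
N2–N5: 4.7597 km
N2–N6: 6.7236 km
N3–N4: 1.0492 km
N3–N5: 2.1235 km
N3–N6: 4.1393 km
N4–N5: 2.9220 km
N4–N6: 4.4548 km
N5–N6: 2.5456 km
Closest pair: N3–N4 at 1.0492 km.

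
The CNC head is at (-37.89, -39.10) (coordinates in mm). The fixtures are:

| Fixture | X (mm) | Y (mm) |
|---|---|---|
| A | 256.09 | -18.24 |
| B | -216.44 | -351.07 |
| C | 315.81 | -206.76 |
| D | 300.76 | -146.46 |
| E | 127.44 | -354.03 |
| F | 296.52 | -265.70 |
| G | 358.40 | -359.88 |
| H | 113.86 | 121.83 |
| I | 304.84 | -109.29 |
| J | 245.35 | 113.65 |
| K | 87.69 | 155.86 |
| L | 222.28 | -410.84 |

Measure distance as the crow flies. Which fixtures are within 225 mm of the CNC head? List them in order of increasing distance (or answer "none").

H

Distances from (-37.89, -39.10):
A: 294.72 mm
B: 359.45 mm
C: 391.43 mm
D: 355.26 mm
E: 355.69 mm
F: 403.95 mm
G: 509.85 mm
H: 221.19 mm
I: 349.84 mm
J: 321.80 mm
K: 231.90 mm
L: 453.74 mm
Threshold 225 mm: H (221.19 mm) is within range.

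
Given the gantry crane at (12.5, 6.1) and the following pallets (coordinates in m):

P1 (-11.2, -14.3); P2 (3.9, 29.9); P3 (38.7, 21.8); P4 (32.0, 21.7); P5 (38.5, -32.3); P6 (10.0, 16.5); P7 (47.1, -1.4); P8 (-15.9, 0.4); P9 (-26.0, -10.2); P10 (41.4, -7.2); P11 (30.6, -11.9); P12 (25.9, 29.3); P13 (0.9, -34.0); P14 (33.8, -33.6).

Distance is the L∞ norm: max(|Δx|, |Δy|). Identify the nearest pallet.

Distances from (12.5, 6.1):
P1: 23.7 m
P2: 23.8 m
P3: 26.2 m
P4: 19.5 m
P5: 38.4 m
P6: 10.4 m
P7: 34.6 m
P8: 28.4 m
P9: 38.5 m
P10: 28.9 m
P11: 18.1 m
P12: 23.2 m
P13: 40.1 m
P14: 39.7 m
Minimum: P6 at 10.4 m.

P6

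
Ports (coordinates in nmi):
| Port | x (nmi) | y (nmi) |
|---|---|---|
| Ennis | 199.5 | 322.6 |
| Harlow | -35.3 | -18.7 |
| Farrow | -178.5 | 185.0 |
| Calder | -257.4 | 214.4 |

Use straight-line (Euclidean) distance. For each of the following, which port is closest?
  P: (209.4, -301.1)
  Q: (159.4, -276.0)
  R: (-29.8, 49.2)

P at (209.4, -301.1):
  Ennis: 623.8 nmi
  Harlow: 373.7 nmi
  Farrow: 621.9 nmi
  Calder: 695.4 nmi
  → nearest: Harlow (373.7 nmi)
Q at (159.4, -276.0):
  Ennis: 599.9 nmi
  Harlow: 322.7 nmi
  Farrow: 571.6 nmi
  Calder: 643.6 nmi
  → nearest: Harlow (322.7 nmi)
R at (-29.8, 49.2):
  Ennis: 356.8 nmi
  Harlow: 68.1 nmi
  Farrow: 201.4 nmi
  Calder: 281.2 nmi
  → nearest: Harlow (68.1 nmi)

P→Harlow; Q→Harlow; R→Harlow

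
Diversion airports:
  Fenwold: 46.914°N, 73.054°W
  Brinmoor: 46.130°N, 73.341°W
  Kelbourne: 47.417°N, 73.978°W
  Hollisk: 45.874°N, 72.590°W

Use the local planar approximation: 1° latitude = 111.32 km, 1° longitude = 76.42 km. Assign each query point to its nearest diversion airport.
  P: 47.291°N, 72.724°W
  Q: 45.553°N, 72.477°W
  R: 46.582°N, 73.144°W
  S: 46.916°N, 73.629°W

P at 47.291°N, 72.724°W:
  Fenwold: √((-0.377·111.32)² + (-0.330·76.42)²) = √(1761.28281 + 635.97779) = 48.962 km
  Brinmoor: √((-1.161·111.32)² + (-0.617·76.42)²) = √(16703.62898 + 2223.23000) = 137.575 km
  Kelbourne: √((0.126·111.32)² + (-1.254·76.42)²) = √(196.73765 + 9183.51923) = 96.852 km
  Hollisk: √((-1.417·111.32)² + (0.134·76.42)²) = √(24882.04641 + 104.86333) = 158.072 km
  → nearest: Fenwold (48.962 km)
Q at 45.553°N, 72.477°W:
  Fenwold: √((1.361·111.32)² + (-0.577·76.42)²) = √(22954.22560 + 1944.31082) = 157.793 km
  Brinmoor: √((0.577·111.32)² + (-0.864·76.42)²) = √(4125.70358 + 4359.54888) = 92.115 km
  Kelbourne: √((1.864·111.32)² + (-1.501·76.42)²) = √(43056.44920 + 13157.56279) = 237.095 km
  Hollisk: √((0.321·111.32)² + (-0.113·76.42)²) = √(1276.89875 + 74.57117) = 36.762 km
  → nearest: Hollisk (36.762 km)
R at 46.582°N, 73.144°W:
  Fenwold: √((0.332·111.32)² + (0.090·76.42)²) = √(1365.91150 + 47.30413) = 37.593 km
  Brinmoor: √((-0.452·111.32)² + (-0.197·76.42)²) = √(2531.76426 + 226.64520) = 52.521 km
  Kelbourne: √((0.835·111.32)² + (-0.834·76.42)²) = √(8640.11148 + 4062.05845) = 112.704 km
  Hollisk: √((-0.708·111.32)² + (0.554·76.42)²) = √(6211.73487 + 1792.39447) = 89.466 km
  → nearest: Fenwold (37.593 km)
S at 46.916°N, 73.629°W:
  Fenwold: √((-0.002·111.32)² + (0.575·76.42)²) = √(0.04957 + 1930.85542) = 43.942 km
  Brinmoor: √((-0.786·111.32)² + (0.288·76.42)²) = √(7655.81601 + 484.39432) = 90.223 km
  Kelbourne: √((0.501·111.32)² + (-0.349·76.42)²) = √(3110.44013 + 711.31984) = 61.820 km
  Hollisk: √((-1.042·111.32)² + (1.039·76.42)²) = √(13454.94210 + 6304.42034) = 140.568 km
  → nearest: Fenwold (43.942 km)

P→Fenwold; Q→Hollisk; R→Fenwold; S→Fenwold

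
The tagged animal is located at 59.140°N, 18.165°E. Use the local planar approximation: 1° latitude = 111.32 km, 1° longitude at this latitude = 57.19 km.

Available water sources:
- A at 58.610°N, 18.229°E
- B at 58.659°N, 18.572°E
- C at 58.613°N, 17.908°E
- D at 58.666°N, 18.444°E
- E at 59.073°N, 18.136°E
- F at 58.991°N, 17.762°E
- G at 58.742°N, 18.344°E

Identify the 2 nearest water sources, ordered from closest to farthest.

E, F

Distances from 59.140°N, 18.165°E:
A: 59.113 km
B: 58.385 km
C: 60.479 km
D: 55.125 km
E: 7.641 km
F: 28.396 km
G: 45.473 km
Sorted: E (7.641 km) < F (28.396 km) < G (45.473 km) < D (55.125 km) < …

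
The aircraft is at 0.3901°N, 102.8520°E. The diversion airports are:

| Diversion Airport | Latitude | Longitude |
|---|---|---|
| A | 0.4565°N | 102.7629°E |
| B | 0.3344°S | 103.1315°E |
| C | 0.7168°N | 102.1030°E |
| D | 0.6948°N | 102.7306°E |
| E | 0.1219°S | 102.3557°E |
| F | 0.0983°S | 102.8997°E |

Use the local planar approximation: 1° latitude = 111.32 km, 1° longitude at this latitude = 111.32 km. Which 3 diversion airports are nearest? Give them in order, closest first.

Distances from 0.3901°N, 102.8520°E:
A: 12.3699 km
B: 86.4449 km
C: 90.9651 km
D: 36.5123 km
E: 79.3781 km
F: 54.6274 km
Sorted: A (12.3699 km) < D (36.5123 km) < F (54.6274 km) < E (79.3781 km) < B (86.4449 km) < …

A, D, F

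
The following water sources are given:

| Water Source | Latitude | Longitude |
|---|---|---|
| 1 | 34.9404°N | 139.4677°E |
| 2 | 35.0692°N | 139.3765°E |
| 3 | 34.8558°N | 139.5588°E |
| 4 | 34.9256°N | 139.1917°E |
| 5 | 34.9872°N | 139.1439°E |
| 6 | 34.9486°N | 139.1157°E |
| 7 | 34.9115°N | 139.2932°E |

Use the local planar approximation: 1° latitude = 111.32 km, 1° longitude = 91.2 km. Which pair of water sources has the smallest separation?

Pairwise distances:
5–6: 5.0078 km
4–6: 7.3890 km
4–5: 8.1257 km
4–7: 9.3889 km
1–3: 12.5587 km
5–7: 16.0129 km
1–7: 16.2363 km
1–2: 16.5758 km
6–7: 16.7065 km
2–7: 19.1284 km
2–5: 23.0937 km
2–4: 23.2290 km
3–7: 25.0037 km
1–4: 25.2251 km
2–6: 27.3123 km
2–3: 28.9957 km
1–5: 29.9866 km
1–6: 32.1154 km
3–4: 34.3694 km
3–5: 40.5678 km
3–6: 41.7103 km
Closest pair: 5–6 at 5.0078 km.

5 and 6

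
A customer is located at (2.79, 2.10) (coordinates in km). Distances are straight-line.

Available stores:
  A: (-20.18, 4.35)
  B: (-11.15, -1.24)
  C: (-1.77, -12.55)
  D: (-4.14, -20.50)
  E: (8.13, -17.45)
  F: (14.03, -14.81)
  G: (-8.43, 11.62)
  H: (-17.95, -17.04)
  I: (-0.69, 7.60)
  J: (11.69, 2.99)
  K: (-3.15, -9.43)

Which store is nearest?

I

Distances from (2.79, 2.10):
A: 23.08 km
B: 14.33 km
C: 15.34 km
D: 23.64 km
E: 20.27 km
F: 20.30 km
G: 14.71 km
H: 28.22 km
I: 6.51 km
J: 8.94 km
K: 12.97 km
Minimum: I at 6.51 km.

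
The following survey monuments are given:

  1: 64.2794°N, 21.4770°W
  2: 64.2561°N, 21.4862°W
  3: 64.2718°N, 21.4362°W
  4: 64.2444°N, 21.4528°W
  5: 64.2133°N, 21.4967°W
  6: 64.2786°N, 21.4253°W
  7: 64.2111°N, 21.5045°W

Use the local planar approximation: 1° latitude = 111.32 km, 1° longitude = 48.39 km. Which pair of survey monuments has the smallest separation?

5 and 7

Pairwise distances:
1–2: 2.6317 km
1–3: 2.1479 km
1–4: 4.0684 km
1–5: 7.4197 km
1–6: 2.5033 km
1–7: 7.7187 km
2–3: 2.9847 km
2–4: 2.0757 km
2–5: 4.7915 km
2–6: 3.8676 km
2–7: 5.0871 km
3–4: 3.1542 km
3–5: 7.1400 km
3–6: 0.9226 km
3–7: 7.5221 km
4–5: 4.0618 km
4–6: 4.0330 km
4–7: 4.4722 km
5–6: 8.0485 km
5–7: 0.4499 km
6–7: 8.4350 km
Closest pair: 5–7 at 0.4499 km.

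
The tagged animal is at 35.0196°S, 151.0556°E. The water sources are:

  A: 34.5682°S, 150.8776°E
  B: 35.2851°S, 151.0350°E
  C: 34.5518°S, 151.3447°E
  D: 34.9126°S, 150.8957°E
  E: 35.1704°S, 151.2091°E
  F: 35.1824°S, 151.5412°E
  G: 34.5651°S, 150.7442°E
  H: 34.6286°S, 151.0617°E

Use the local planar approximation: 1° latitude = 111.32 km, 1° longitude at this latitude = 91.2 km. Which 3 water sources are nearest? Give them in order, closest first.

D, E, B

Distances from 35.0196°S, 151.0556°E:
A: √((0.4514·111.32)² + (-0.1780·91.2)²) = √(2525.047224 + 263.529769) = 52.8070 km
B: √((-0.2655·111.32)² + (-0.0206·91.2)²) = √(873.525216 + 3.529589) = 29.6151 km
C: √((0.4678·111.32)² + (0.2891·91.2)²) = √(2711.857284 + 695.161737) = 58.3697 km
D: √((0.1070·111.32)² + (-0.1599·91.2)²) = √(141.877638 + 212.660389) = 18.8292 km
E: √((-0.1508·111.32)² + (0.1535·91.2)²) = √(281.805249 + 195.977601) = 21.8582 km
F: √((-0.1628·111.32)² + (0.4856·91.2)²) = √(328.439359 + 1961.313568) = 47.8514 km
G: √((0.4545·111.32)² + (-0.3114·91.2)²) = √(2559.847954 + 806.541824) = 58.0206 km
H: √((0.3910·111.32)² + (0.0061·91.2)²) = √(1894.523122 + 0.309492) = 43.5297 km
Sorted: D (18.8292 km) < E (21.8582 km) < B (29.6151 km) < H (43.5297 km) < F (47.8514 km) < …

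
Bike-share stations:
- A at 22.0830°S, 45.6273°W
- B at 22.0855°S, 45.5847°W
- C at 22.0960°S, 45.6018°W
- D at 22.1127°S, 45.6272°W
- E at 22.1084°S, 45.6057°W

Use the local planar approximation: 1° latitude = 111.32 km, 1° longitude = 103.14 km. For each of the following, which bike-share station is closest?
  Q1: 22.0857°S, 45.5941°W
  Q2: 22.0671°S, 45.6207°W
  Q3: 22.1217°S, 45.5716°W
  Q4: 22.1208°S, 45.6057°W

Q1 at 22.0857°S, 45.5941°W:
  A: 3.4374 km
  B: 0.9698 km
  C: 1.3948 km
  D: 4.5485 km
  E: 2.7959 km
  → nearest: B (0.9698 km)
Q2 at 22.0671°S, 45.6207°W:
  A: 1.8964 km
  B: 4.2405 km
  C: 3.7616 km
  D: 5.1203 km
  E: 4.8508 km
  → nearest: A (1.8964 km)
Q3 at 22.1217°S, 45.5716°W:
  A: 7.1808 km
  B: 4.2503 km
  C: 4.2293 km
  D: 5.8214 km
  E: 3.8160 km
  → nearest: E (3.8160 km)
Q4 at 22.1208°S, 45.6057°W:
  A: 4.7613 km
  B: 4.4870 km
  C: 2.7899 km
  D: 2.3938 km
  E: 1.3804 km
  → nearest: E (1.3804 km)

Q1→B; Q2→A; Q3→E; Q4→E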